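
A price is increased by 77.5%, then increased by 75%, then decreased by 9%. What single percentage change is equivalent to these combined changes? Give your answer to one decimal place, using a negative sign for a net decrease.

The combined multiplier is 1.775 × 1.75 × 0.91 = 2.8266875.
That corresponds to an increase of 182.7%.

182.7%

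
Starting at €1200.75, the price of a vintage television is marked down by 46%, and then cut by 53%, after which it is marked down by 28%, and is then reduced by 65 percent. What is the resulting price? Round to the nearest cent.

€76.80

46% decrease: €1200.75 × 0.54 = €648.405.
After the 53% decrease: €648.405 × 0.47 = €304.75035.
28% decrease: €304.75035 × 0.72 = €219.420252.
Apply the 65% decrease: €219.420252 × 0.35 = €76.7970882 ≈ €76.80.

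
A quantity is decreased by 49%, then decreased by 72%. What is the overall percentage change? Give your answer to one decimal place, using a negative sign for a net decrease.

A 49% decrease multiplies by 0.51.
Then a 72% decrease: 0.51 × 0.28 = 0.1428.
Overall factor 0.1428, i.e. -85.7%.

-85.7%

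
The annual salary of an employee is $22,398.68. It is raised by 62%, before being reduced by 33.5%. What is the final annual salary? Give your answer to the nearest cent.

$24,130.10

Each change multiplies by a factor: 1.62 × 0.665 = 1.0773.
$22,398.68 × 1.0773 = $24130.097964 ≈ $24,130.10.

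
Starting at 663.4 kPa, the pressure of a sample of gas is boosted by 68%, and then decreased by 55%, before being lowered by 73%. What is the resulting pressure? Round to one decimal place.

Apply the 68% increase: 663.4 × 1.68 = 1114.512.
55% decrease: 1114.512 × 0.45 = 501.5304.
Apply the 73% decrease: 501.5304 × 0.27 = 135.413208 ≈ 135.4.

135.4 kPa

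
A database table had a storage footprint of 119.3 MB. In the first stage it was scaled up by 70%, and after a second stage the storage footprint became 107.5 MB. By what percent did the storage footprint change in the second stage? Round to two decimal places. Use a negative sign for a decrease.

After the first stage: 119.3 × 1.7 = 202.81.
Second-stage multiplier: 107.5 ÷ 202.81 ≈ 0.530053.
That is a change of -46.99%.

-46.99%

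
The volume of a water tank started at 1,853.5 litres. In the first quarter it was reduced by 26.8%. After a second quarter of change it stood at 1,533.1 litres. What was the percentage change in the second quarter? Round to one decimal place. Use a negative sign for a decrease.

After the first quarter: 1,853.5 × 0.732 = 1356.762.
Second-quarter multiplier: 1,533.1 ÷ 1356.762 ≈ 1.12997.
That is a change of 13.0%.

13.0%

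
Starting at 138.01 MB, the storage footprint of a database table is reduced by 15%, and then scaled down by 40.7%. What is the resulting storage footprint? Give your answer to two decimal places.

Each change multiplies by a factor: 0.85 × 0.593 = 0.50405.
138.01 × 0.50405 = 69.5639405 ≈ 69.56.

69.56 MB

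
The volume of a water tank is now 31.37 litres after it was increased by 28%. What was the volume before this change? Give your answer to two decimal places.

24.51 litres

The overall multiplier applied was 1.28.
So the original volume was 31.37 ÷ 1.28 ≈ 24.51 litres.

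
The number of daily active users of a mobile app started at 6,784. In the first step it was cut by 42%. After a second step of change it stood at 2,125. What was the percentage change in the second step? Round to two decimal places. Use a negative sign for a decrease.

After the first step: 6,784 × 0.58 = 3934.72.
Second-step multiplier: 2,125 ÷ 3934.72 ≈ 0.540064.
That is a change of -45.99%.

-45.99%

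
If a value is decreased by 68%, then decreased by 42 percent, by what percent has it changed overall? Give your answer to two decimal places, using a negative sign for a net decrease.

A 68% decrease multiplies by 0.32.
Then a 42% decrease: 0.32 × 0.58 = 0.1856.
Overall factor 0.1856, i.e. -81.44%.

-81.44%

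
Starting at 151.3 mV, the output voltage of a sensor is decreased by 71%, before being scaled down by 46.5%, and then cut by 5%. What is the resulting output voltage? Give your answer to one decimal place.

22.3 mV

After the 71% decrease: 151.3 × 0.29 = 43.877.
46.5% decrease: 43.877 × 0.535 = 23.474195.
After the 5% decrease: 23.474195 × 0.95 = 22.30048525 ≈ 22.3.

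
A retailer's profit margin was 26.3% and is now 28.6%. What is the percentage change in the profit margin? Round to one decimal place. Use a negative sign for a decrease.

The change is 28.6 − 26.3 = 2.3 percentage points.
Relative to the original 26.3%, that is 2.3 ÷ 26.3 ≈ 8.7%.

8.7%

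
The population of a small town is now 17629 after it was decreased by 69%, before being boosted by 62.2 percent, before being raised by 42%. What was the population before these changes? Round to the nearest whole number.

24690

The overall multiplier applied was 0.31 × 1.622 × 1.42 = 0.7140044.
So the original population was 17629 ÷ 0.7140044 ≈ 24690.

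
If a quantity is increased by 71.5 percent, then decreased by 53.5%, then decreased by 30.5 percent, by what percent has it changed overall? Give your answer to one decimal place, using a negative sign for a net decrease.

The combined multiplier is 1.715 × 0.465 × 0.695 = 0.554245125.
That corresponds to a decrease of 44.6%.

-44.6%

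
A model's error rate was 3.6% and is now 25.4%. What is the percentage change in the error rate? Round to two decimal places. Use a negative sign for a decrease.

605.56%

The change is 25.4 − 3.6 = 21.8 percentage points.
Relative to the original 3.6%, that is 21.8 ÷ 3.6 ≈ 605.56%.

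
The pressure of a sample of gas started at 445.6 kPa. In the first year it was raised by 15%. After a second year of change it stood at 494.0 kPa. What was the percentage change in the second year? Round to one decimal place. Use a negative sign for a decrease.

-3.6%

After the first year: 445.6 × 1.15 = 512.44.
Second-year multiplier: 494.0 ÷ 512.44 ≈ 0.96402.
That is a change of -3.6%.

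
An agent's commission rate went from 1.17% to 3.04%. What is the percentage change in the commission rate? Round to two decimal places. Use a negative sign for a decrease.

159.83%

The change is 3.04 − 1.17 = 1.87 percentage points.
Relative to the original 1.17%, that is 1.87 ÷ 1.17 ≈ 159.83%.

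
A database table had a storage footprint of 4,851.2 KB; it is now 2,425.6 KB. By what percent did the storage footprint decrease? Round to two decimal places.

50.00%

Change: 2,425.6 − 4,851.2 = -2,425.6.
Relative to the original: -2,425.6 ÷ 4,851.2 = -50.00%.
So the storage footprint decreased by 50.00%.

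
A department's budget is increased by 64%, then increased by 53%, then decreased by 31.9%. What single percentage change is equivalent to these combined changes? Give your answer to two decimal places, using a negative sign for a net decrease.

A 64% increase multiplies by 1.64.
Then a 53% increase: 1.64 × 1.53 = 2.5092.
Then a 31.9% decrease: 2.5092 × 0.681 = 1.7087652.
Overall factor 1.7087652, i.e. 70.88%.

70.88%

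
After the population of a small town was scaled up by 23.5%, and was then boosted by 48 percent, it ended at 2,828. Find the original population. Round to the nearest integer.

1,547

The overall multiplier applied was 1.235 × 1.48 = 1.8278.
So the original population was 2,828 ÷ 1.8278 ≈ 1,547.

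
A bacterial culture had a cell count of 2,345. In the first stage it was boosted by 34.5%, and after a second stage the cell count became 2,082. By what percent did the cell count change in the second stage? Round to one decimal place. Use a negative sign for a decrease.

After the first stage: 2,345 × 1.345 = 3154.025.
Second-stage multiplier: 2,082 ÷ 3154.025 ≈ 0.66011.
That is a change of -34.0%.

-34.0%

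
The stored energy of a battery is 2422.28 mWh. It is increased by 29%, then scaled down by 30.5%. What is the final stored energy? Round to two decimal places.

Each change multiplies by a factor: 1.29 × 0.695 = 0.89655.
2422.28 × 0.89655 = 2171.695134 ≈ 2171.70.

2171.70 mWh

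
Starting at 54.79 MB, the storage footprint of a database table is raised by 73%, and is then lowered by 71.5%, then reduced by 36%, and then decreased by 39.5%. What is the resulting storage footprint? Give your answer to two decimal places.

10.46 MB

Apply the 73% increase: 54.79 × 1.73 = 94.7867.
71.5% decrease: 94.7867 × 0.285 = 27.0142095.
36% decrease: 27.0142095 × 0.64 = 17.28909408.
After the 39.5% decrease: 17.28909408 × 0.605 = 10.4599019184 ≈ 10.46.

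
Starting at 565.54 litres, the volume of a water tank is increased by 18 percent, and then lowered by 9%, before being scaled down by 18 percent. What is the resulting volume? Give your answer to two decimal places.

After the 18% increase: 565.54 × 1.18 = 667.3372.
Apply the 9% decrease: 667.3372 × 0.91 = 607.276852.
18% decrease: 607.276852 × 0.82 = 497.96701864 ≈ 497.97.

497.97 litres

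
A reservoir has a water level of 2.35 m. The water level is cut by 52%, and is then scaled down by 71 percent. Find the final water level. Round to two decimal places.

Each change multiplies by a factor: 0.48 × 0.29 = 0.1392.
2.35 × 0.1392 = 0.32712 ≈ 0.33.

0.33 m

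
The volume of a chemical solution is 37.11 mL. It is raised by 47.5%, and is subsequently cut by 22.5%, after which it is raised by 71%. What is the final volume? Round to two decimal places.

72.54 mL

Each change multiplies by a factor: 1.475 × 0.775 × 1.71 = 1.95474375.
37.11 × 1.95474375 = 72.5405405625 ≈ 72.54.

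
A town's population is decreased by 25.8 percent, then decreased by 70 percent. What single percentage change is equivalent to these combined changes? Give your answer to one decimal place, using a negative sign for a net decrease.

The combined multiplier is 0.742 × 0.3 = 0.2226.
That corresponds to a decrease of 77.7%.

-77.7%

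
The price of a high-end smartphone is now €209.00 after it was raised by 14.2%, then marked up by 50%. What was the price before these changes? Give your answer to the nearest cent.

The overall multiplier applied was 1.142 × 1.5 = 1.713.
So the original price was €209.00 ÷ 1.713 ≈ €122.01.

€122.01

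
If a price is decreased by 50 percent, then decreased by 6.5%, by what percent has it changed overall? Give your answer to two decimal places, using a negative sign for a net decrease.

-53.25%

The combined multiplier is 0.5 × 0.935 = 0.4675.
That corresponds to a decrease of 53.25%.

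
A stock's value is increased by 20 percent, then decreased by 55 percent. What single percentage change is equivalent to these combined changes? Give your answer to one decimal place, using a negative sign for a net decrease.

-46.0%

A 20% increase multiplies by 1.2.
Then a 55% decrease: 1.2 × 0.45 = 0.54.
Overall factor 0.54, i.e. -46.0%.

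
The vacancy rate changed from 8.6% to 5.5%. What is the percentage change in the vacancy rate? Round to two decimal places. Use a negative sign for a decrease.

-36.05%

The change is 5.5 − 8.6 = -3.1 percentage points.
Relative to the original 8.6%, that is -3.1 ÷ 8.6 ≈ -36.05%.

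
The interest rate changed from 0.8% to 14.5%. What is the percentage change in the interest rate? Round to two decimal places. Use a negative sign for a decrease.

The change is 14.5 − 0.8 = 13.7 percentage points.
Relative to the original 0.8%, that is 13.7 ÷ 0.8 = 1712.50%.

1712.50%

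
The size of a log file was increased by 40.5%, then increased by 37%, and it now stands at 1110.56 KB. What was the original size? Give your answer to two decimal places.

Undoing the 37% increase: 1110.56 ÷ 1.37 ≈ 810.627737.
Undoing the 40.5% increase: 810.627737 ÷ 1.405 ≈ 576.96 KB.

576.96 KB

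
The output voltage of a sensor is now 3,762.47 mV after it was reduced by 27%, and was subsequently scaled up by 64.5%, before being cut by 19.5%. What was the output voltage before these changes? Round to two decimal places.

3,892.14 mV

The overall multiplier applied was 0.73 × 1.645 × 0.805 = 0.96668425.
So the original output voltage was 3,762.47 ÷ 0.96668425 ≈ 3,892.14 mV.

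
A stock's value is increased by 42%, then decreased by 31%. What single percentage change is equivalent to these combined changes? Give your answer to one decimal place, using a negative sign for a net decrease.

-2.0%

A 42% increase multiplies by 1.42.
Then a 31% decrease: 1.42 × 0.69 = 0.9798.
Overall factor 0.9798, i.e. -2.0%.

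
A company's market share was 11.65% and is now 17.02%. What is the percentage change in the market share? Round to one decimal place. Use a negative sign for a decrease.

The change is 17.02 − 11.65 = 5.37 percentage points.
Relative to the original 11.65%, that is 5.37 ÷ 11.65 ≈ 46.1%.

46.1%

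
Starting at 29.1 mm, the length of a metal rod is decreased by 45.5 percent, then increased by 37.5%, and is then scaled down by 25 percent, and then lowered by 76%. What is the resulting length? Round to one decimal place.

3.9 mm

Each change multiplies by a factor: 0.545 × 1.375 × 0.75 × 0.24 = 0.1348875.
29.1 × 0.1348875 = 3.92522625 ≈ 3.9.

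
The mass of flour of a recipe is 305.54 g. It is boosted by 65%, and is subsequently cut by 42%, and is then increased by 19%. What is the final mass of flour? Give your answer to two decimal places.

Each change multiplies by a factor: 1.65 × 0.58 × 1.19 = 1.13883.
305.54 × 1.13883 = 347.9581182 ≈ 347.96.

347.96 g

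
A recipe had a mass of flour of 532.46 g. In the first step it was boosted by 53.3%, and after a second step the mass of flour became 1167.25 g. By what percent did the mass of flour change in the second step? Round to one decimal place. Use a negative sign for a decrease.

After the first step: 532.46 × 1.533 = 816.26118.
Second-step multiplier: 1167.25 ÷ 816.26118 ≈ 1.43.
That is a change of 43.0%.

43.0%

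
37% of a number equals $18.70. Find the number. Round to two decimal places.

$18.70 ÷ 0.37 ≈ $50.54.

$50.54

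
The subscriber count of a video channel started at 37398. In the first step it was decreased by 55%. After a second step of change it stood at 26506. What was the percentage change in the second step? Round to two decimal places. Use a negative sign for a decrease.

57.50%

After the first step: 37398 × 0.45 = 16829.1.
Second-step multiplier: 26506 ÷ 16829.1 ≈ 1.57501.
That is a change of 57.50%.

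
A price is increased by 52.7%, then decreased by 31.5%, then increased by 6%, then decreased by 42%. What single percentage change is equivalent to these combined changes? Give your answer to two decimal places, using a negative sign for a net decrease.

The combined multiplier is 1.527 × 0.685 × 1.06 × 0.58 = 0.643077726.
That corresponds to a decrease of 35.69%.

-35.69%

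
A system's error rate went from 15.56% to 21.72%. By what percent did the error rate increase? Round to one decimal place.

The change is 21.72 − 15.56 = 6.16 percentage points.
Relative to the original 15.56%, that is 6.16 ÷ 15.56 ≈ 39.6%.
So the error rate rose by 39.6%.

39.6%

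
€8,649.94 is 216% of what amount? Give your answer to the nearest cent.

€8,649.94 ÷ 2.16 ≈ €4,004.60.

€4,004.60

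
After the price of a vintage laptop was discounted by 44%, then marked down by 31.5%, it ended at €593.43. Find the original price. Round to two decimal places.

Undoing the 31.5% decrease: €593.43 ÷ 0.685 ≈ €866.321168.
Undoing the 44% decrease: €866.321168 ÷ 0.56 ≈ €1,547.00.

€1,547.00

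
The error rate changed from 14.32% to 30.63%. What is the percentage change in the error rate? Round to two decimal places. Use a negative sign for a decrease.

113.90%

The change is 30.63 − 14.32 = 16.31 percentage points.
Relative to the original 14.32%, that is 16.31 ÷ 14.32 ≈ 113.90%.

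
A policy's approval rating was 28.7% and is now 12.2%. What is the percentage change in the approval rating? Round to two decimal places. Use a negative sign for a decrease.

-57.49%

The change is 12.2 − 28.7 = -16.5 percentage points.
Relative to the original 28.7%, that is -16.5 ÷ 28.7 ≈ -57.49%.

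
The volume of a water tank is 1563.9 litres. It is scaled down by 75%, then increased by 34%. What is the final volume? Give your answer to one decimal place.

Each change multiplies by a factor: 0.25 × 1.34 = 0.335.
1563.9 × 0.335 = 523.9065 ≈ 523.9.

523.9 litres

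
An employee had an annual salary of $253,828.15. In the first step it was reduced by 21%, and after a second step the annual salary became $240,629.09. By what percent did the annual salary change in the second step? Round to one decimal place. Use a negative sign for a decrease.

20.0%

After the first step: $253,828.15 × 0.79 = $200524.2385.
Second-step multiplier: $240,629.09 ÷ $200524.2385 ≈ 1.2.
That is a change of 20.0%.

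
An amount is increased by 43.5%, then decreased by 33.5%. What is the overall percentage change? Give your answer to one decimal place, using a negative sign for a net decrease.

-4.6%

A 43.5% increase multiplies by 1.435.
Then a 33.5% decrease: 1.435 × 0.665 = 0.954275.
Overall factor 0.954275, i.e. -4.6%.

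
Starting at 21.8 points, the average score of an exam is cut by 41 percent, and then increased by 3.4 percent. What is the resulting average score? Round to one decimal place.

13.3 points

Each change multiplies by a factor: 0.59 × 1.034 = 0.61006.
21.8 × 0.61006 = 13.299308 ≈ 13.3.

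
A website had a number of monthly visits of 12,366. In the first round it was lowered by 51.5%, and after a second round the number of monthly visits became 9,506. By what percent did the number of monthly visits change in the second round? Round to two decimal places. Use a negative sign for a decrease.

After the first round: 12,366 × 0.485 = 5997.51.
Second-round multiplier: 9,506 ÷ 5997.51 ≈ 1.584991.
That is a change of 58.50%.

58.50%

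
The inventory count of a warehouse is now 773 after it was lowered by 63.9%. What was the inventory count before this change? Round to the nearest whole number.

2,141

The overall multiplier applied was 0.361.
So the original inventory count was 773 ÷ 0.361 ≈ 2,141.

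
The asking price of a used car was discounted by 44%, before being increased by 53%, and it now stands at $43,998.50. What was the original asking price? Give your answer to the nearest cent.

$51,352.12

Undoing the 53% increase: $43,998.50 ÷ 1.53 ≈ $28757.189542.
Undoing the 44% decrease: $28757.189542 ÷ 0.56 ≈ $51,352.12.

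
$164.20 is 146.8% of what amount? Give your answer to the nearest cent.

$164.20 ÷ 1.468 ≈ $111.85.

$111.85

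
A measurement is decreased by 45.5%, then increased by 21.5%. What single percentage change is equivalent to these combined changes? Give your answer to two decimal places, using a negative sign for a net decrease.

The combined multiplier is 0.545 × 1.215 = 0.662175.
That corresponds to a decrease of 33.78%.

-33.78%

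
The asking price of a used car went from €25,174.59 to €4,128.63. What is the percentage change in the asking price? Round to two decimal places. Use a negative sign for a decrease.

-83.60%

Change: €4,128.63 − €25,174.59 = -€21,045.96.
Relative to the original: -€21,045.96 ÷ €25,174.59 ≈ -83.60%.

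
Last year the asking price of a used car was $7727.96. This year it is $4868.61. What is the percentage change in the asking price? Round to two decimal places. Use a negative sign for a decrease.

Change: $4868.61 − $7727.96 = -$2859.35.
Relative to the original: -$2859.35 ÷ $7727.96 ≈ -37.00%.

-37.00%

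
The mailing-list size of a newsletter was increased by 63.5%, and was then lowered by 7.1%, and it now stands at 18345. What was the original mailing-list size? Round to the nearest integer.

12078

The overall multiplier applied was 1.635 × 0.929 = 1.518915.
So the original mailing-list size was 18345 ÷ 1.518915 ≈ 12078.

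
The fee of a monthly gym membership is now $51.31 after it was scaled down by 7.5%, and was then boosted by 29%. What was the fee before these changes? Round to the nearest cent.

Undoing the 29% increase: $51.31 ÷ 1.29 ≈ $39.775194.
Undoing the 7.5% decrease: $39.775194 ÷ 0.925 ≈ $43.00.

$43.00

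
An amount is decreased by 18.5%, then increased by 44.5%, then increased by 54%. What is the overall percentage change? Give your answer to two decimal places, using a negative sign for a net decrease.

81.36%

The combined multiplier is 0.815 × 1.445 × 1.54 = 1.8136195.
That corresponds to an increase of 81.36%.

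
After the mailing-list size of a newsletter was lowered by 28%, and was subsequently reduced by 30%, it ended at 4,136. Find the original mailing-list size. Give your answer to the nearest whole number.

8,206

Undoing the 30% decrease: 4,136 ÷ 0.7 ≈ 5908.571429.
Undoing the 28% decrease: 5908.571429 ÷ 0.72 ≈ 8,206.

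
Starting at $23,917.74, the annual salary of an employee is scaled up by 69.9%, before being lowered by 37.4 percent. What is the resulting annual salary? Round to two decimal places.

Each change multiplies by a factor: 1.699 × 0.626 = 1.063574.
$23,917.74 × 1.063574 = $25438.28640276 ≈ $25,438.29.

$25,438.29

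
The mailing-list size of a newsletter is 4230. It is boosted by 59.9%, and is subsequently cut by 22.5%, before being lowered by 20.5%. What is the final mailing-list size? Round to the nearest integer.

Each change multiplies by a factor: 1.599 × 0.775 × 0.795 = 0.985183875.
4230 × 0.985183875 = 4167.32779125 ≈ 4167.

4167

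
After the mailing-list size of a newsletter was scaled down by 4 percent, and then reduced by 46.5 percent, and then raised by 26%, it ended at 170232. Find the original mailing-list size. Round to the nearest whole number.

The overall multiplier applied was 0.96 × 0.535 × 1.26 = 0.647136.
So the original mailing-list size was 170232 ÷ 0.647136 ≈ 263054.

263054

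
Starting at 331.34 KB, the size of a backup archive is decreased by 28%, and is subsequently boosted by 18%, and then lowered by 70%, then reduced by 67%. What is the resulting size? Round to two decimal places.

Each change multiplies by a factor: 0.72 × 1.18 × 0.3 × 0.33 = 0.0841104.
331.34 × 0.0841104 = 27.869139936 ≈ 27.87.

27.87 KB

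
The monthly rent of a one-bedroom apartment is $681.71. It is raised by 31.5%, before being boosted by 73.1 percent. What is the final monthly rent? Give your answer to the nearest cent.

$1551.75

Each change multiplies by a factor: 1.315 × 1.731 = 2.276265.
$681.71 × 2.276265 = $1551.75261315 ≈ $1551.75.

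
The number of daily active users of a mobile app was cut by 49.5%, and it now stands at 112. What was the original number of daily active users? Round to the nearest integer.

222

The overall multiplier applied was 0.505.
So the original number of daily active users was 112 ÷ 0.505 ≈ 222.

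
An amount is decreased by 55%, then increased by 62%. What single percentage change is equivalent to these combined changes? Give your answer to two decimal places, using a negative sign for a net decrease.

The combined multiplier is 0.45 × 1.62 = 0.729.
That corresponds to a decrease of 27.10%.

-27.10%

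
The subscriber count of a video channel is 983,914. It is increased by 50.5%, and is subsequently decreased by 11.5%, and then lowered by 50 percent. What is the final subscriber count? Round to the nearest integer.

655,250

50.5% increase: 983,914 × 1.505 = 1480790.57.
11.5% decrease: 1480790.57 × 0.885 = 1310499.65445.
After the 50% decrease: 1310499.65445 × 0.5 = 655249.827225 ≈ 655,250.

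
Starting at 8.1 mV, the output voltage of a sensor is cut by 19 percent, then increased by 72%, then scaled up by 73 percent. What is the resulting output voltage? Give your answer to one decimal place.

Apply the 19% decrease: 8.1 × 0.81 = 6.561.
After the 72% increase: 6.561 × 1.72 = 11.28492.
Apply the 73% increase: 11.28492 × 1.73 = 19.5229116 ≈ 19.5.

19.5 mV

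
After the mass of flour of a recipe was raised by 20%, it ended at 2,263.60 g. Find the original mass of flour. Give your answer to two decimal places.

The overall multiplier applied was 1.2.
So the original mass of flour was 2,263.60 ÷ 1.2 ≈ 1,886.33 g.

1,886.33 g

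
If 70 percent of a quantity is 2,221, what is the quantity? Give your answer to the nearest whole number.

3,173

2,221 ÷ 0.7 ≈ 3,173.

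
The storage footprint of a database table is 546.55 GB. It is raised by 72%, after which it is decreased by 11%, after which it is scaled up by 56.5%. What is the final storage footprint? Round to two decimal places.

1309.37 GB

72% increase: 546.55 × 1.72 = 940.066.
Apply the 11% decrease: 940.066 × 0.89 = 836.65874.
56.5% increase: 836.65874 × 1.565 = 1309.3709281 ≈ 1309.37.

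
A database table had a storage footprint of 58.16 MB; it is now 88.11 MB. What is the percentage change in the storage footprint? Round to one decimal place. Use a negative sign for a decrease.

Change: 88.11 − 58.16 = 29.95.
Relative to the original: 29.95 ÷ 58.16 ≈ 51.5%.

51.5%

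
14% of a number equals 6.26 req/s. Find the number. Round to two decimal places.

44.71 req/s

6.26 req/s ÷ 0.14 ≈ 44.71 req/s.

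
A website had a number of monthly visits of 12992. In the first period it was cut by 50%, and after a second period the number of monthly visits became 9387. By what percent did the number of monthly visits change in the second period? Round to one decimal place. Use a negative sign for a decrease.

After the first period: 12992 × 0.5 = 6496.
Second-period multiplier: 9387 ÷ 6496 ≈ 1.44504.
That is a change of 44.5%.

44.5%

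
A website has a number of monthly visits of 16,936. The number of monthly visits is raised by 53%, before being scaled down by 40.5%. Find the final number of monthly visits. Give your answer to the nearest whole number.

15,418

Each change multiplies by a factor: 1.53 × 0.595 = 0.91035.
16,936 × 0.91035 = 15417.6876 ≈ 15,418.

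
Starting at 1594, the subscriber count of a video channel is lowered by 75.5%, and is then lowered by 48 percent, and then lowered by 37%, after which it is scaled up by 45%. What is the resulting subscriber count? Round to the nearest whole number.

Apply the 75.5% decrease: 1594 × 0.245 = 390.53.
After the 48% decrease: 390.53 × 0.52 = 203.0756.
Apply the 37% decrease: 203.0756 × 0.63 = 127.937628.
After the 45% increase: 127.937628 × 1.45 = 185.5095606 ≈ 186.

186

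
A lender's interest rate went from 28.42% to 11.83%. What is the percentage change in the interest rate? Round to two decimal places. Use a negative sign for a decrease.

The change is 11.83 − 28.42 = -16.59 percentage points.
Relative to the original 28.42%, that is -16.59 ÷ 28.42 ≈ -58.37%.

-58.37%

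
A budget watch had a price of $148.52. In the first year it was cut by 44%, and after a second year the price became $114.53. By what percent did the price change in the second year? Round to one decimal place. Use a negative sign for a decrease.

37.7%

After the first year: $148.52 × 0.56 = $83.1712.
Second-year multiplier: $114.53 ÷ $83.1712 ≈ 1.37704.
That is a change of 37.7%.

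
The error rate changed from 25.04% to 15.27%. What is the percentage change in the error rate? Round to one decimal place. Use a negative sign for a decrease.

-39.0%

The change is 15.27 − 25.04 = -9.77 percentage points.
Relative to the original 25.04%, that is -9.77 ÷ 25.04 ≈ -39.0%.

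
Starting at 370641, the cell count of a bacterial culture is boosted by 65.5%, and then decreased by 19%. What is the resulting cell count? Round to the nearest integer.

496863

Each change multiplies by a factor: 1.655 × 0.81 = 1.34055.
370641 × 1.34055 = 496862.79255 ≈ 496863.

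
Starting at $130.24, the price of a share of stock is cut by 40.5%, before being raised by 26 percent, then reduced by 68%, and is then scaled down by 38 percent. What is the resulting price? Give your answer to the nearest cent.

$19.37

40.5% decrease: $130.24 × 0.595 = $77.4928.
Apply the 26% increase: $77.4928 × 1.26 = $97.640928.
Apply the 68% decrease: $97.640928 × 0.32 = $31.24509696.
Apply the 38% decrease: $31.24509696 × 0.62 = $19.3719601152 ≈ $19.37.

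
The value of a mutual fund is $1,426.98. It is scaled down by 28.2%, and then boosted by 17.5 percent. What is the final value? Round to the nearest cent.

Apply the 28.2% decrease: $1,426.98 × 0.718 = $1024.57164.
After the 17.5% increase: $1024.57164 × 1.175 = $1203.871677 ≈ $1,203.87.

$1,203.87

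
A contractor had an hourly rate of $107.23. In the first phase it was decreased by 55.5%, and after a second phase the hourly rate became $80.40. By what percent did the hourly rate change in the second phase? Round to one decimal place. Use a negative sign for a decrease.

After the first phase: $107.23 × 0.445 = $47.71735.
Second-phase multiplier: $80.40 ÷ $47.71735 ≈ 1.68492.
That is a change of 68.5%.

68.5%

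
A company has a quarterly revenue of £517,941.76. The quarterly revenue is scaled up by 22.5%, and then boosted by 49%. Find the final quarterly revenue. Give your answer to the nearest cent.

£945,373.20

22.5% increase: £517,941.76 × 1.225 = £634478.656.
After the 49% increase: £634478.656 × 1.49 = £945373.19744 ≈ £945,373.20.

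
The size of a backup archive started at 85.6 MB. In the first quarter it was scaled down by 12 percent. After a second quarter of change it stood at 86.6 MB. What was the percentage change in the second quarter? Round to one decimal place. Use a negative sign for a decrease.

15.0%

After the first quarter: 85.6 × 0.88 = 75.328.
Second-quarter multiplier: 86.6 ÷ 75.328 ≈ 1.14964.
That is a change of 15.0%.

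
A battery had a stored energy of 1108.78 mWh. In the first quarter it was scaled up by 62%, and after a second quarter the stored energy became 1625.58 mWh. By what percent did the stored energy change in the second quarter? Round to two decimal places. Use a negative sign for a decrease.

-9.50%

After the first quarter: 1108.78 × 1.62 = 1796.2236.
Second-quarter multiplier: 1625.58 ÷ 1796.2236 ≈ 0.904999.
That is a change of -9.50%.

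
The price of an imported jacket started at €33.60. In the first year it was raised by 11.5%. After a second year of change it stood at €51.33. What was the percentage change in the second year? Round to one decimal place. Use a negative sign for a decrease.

37.0%

After the first year: €33.60 × 1.115 = €37.464.
Second-year multiplier: €51.33 ÷ €37.464 ≈ 1.37012.
That is a change of 37.0%.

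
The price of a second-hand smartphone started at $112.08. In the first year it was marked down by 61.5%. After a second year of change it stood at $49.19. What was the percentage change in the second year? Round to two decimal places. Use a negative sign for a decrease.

14.00%

After the first year: $112.08 × 0.385 = $43.1508.
Second-year multiplier: $49.19 ÷ $43.1508 ≈ 1.139956.
That is a change of 14.00%.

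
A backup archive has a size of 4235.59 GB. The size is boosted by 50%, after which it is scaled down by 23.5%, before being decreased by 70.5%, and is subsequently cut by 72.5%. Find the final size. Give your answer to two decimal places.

394.30 GB

After the 50% increase: 4235.59 × 1.5 = 6353.385.
23.5% decrease: 6353.385 × 0.765 = 4860.339525.
Apply the 70.5% decrease: 4860.339525 × 0.295 = 1433.800159875.
72.5% decrease: 1433.800159875 × 0.275 = 394.295043965625 ≈ 394.30.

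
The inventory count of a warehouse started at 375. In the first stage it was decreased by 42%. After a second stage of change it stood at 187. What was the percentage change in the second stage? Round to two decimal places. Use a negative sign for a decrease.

-14.02%

After the first stage: 375 × 0.58 = 217.5.
Second-stage multiplier: 187 ÷ 217.5 ≈ 0.85977.
That is a change of -14.02%.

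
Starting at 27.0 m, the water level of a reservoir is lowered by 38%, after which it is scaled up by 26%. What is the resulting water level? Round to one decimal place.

21.1 m

Each change multiplies by a factor: 0.62 × 1.26 = 0.7812.
27.0 × 0.7812 = 21.0924 ≈ 21.1.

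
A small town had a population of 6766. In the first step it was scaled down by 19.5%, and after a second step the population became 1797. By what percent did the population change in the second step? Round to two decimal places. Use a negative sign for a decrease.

After the first step: 6766 × 0.805 = 5446.63.
Second-step multiplier: 1797 ÷ 5446.63 ≈ 0.329929.
That is a change of -67.01%.

-67.01%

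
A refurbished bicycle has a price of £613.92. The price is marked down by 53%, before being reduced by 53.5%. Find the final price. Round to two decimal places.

£134.17

Each change multiplies by a factor: 0.47 × 0.465 = 0.21855.
£613.92 × 0.21855 = £134.172216 ≈ £134.17.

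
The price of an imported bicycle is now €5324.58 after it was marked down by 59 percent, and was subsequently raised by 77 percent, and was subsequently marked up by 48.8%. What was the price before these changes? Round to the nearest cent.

The overall multiplier applied was 0.41 × 1.77 × 1.488 = 1.0798416.
So the original price was €5324.58 ÷ 1.0798416 ≈ €4930.89.

€4930.89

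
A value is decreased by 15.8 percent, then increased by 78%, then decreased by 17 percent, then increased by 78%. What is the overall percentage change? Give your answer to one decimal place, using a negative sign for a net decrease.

A 15.8% decrease multiplies by 0.842.
Then a 78% increase: 0.842 × 1.78 = 1.49876.
Then a 17% decrease: 1.49876 × 0.83 = 1.2439708.
Then a 78% increase: 1.2439708 × 1.78 = 2.214268024.
Overall factor 2.214268024, i.e. 121.4%.

121.4%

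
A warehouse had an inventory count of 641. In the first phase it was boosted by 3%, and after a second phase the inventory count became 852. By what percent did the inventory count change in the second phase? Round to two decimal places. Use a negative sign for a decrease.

29.05%

After the first phase: 641 × 1.03 = 660.23.
Second-phase multiplier: 852 ÷ 660.23 ≈ 1.290459.
That is a change of 29.05%.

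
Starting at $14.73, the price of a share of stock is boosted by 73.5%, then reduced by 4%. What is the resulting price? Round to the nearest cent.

Apply the 73.5% increase: $14.73 × 1.735 = $25.55655.
Apply the 4% decrease: $25.55655 × 0.96 = $24.534288 ≈ $24.53.

$24.53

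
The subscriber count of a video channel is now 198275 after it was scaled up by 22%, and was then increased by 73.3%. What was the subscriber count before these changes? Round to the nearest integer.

93780

The overall multiplier applied was 1.22 × 1.733 = 2.11426.
So the original subscriber count was 198275 ÷ 2.11426 ≈ 93780.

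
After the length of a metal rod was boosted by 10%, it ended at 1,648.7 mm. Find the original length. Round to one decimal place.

1,498.8 mm

The overall multiplier applied was 1.1.
So the original length was 1,648.7 ÷ 1.1 ≈ 1,498.8 mm.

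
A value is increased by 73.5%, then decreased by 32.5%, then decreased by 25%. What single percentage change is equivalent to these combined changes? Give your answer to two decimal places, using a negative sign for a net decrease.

-12.17%

A 73.5% increase multiplies by 1.735.
Then a 32.5% decrease: 1.735 × 0.675 = 1.171125.
Then a 25% decrease: 1.171125 × 0.75 = 0.87834375.
Overall factor 0.87834375, i.e. -12.17%.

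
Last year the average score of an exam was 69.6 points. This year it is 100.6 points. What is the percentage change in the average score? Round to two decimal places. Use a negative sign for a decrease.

44.54%

Change: 100.6 − 69.6 = 31.0.
Relative to the original: 31.0 ÷ 69.6 ≈ 44.54%.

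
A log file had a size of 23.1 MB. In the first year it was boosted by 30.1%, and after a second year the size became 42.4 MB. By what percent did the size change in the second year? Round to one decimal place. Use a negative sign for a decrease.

After the first year: 23.1 × 1.301 = 30.0531.
Second-year multiplier: 42.4 ÷ 30.0531 ≈ 1.41084.
That is a change of 41.1%.

41.1%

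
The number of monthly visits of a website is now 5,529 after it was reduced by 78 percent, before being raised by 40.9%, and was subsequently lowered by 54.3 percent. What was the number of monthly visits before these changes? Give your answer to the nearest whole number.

39,030

The overall multiplier applied was 0.22 × 1.409 × 0.457 = 0.14166086.
So the original number of monthly visits was 5,529 ÷ 0.14166086 ≈ 39,030.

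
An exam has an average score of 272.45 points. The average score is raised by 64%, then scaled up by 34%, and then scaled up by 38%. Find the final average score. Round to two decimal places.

After the 64% increase: 272.45 × 1.64 = 446.818.
Apply the 34% increase: 446.818 × 1.34 = 598.73612.
38% increase: 598.73612 × 1.38 = 826.2558456 ≈ 826.26.

826.26 points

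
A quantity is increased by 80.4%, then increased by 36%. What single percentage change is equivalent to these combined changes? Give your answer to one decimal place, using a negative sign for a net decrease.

The combined multiplier is 1.804 × 1.36 = 2.45344.
That corresponds to an increase of 145.3%.

145.3%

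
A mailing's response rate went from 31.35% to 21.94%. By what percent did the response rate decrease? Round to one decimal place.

30.0%

The change is 21.94 − 31.35 = -9.41 percentage points.
Relative to the original 31.35%, that is -9.41 ÷ 31.35 ≈ -30.0%.
So the response rate fell by 30.0%.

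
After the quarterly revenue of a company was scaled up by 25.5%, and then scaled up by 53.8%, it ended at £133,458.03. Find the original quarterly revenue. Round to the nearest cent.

£69,142.43

Undoing the 53.8% increase: £133,458.03 ÷ 1.538 ≈ £86773.751625.
Undoing the 25.5% increase: £86773.751625 ÷ 1.255 ≈ £69,142.43.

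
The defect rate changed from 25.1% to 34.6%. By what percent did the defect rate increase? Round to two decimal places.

The change is 34.6 − 25.1 = 9.5 percentage points.
Relative to the original 25.1%, that is 9.5 ÷ 25.1 ≈ 37.85%.
So the defect rate rose by 37.85%.

37.85%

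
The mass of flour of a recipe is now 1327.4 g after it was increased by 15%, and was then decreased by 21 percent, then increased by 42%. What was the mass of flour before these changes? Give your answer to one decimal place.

1028.9 g

Undoing the 42% increase: 1327.4 ÷ 1.42 ≈ 934.788732.
Undoing the 21% decrease: 934.788732 ÷ 0.79 ≈ 1183.276876.
Undoing the 15% increase: 1183.276876 ÷ 1.15 ≈ 1028.9 g.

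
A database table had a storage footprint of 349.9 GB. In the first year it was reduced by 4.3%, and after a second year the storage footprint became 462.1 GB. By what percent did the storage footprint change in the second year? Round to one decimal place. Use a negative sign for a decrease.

After the first year: 349.9 × 0.957 = 334.8543.
Second-year multiplier: 462.1 ÷ 334.8543 ≈ 1.38.
That is a change of 38.0%.

38.0%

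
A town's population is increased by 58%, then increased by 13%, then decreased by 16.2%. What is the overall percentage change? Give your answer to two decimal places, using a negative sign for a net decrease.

A 58% increase multiplies by 1.58.
Then a 13% increase: 1.58 × 1.13 = 1.7854.
Then a 16.2% decrease: 1.7854 × 0.838 = 1.4961652.
Overall factor 1.4961652, i.e. 49.62%.

49.62%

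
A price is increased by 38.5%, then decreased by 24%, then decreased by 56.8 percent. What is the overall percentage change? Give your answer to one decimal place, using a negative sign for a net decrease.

A 38.5% increase multiplies by 1.385.
Then a 24% decrease: 1.385 × 0.76 = 1.0526.
Then a 56.8% decrease: 1.0526 × 0.432 = 0.4547232.
Overall factor 0.4547232, i.e. -54.5%.

-54.5%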